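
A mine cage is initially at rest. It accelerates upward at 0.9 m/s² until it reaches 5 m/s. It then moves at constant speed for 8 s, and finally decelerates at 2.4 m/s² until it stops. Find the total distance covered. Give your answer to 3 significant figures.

Phase 1 (accelerating): v₀ = 0 m/s, a = 0.9 m/s².
v = v₀ + at → t = (5 − 0) / 0.9 = 5.56 s
v² = v₀² + 2aΔx → Δx = (5² − 0²)/(2·0.9) = 13.9 m

Phase 2 (constant speed): v₀ = 5.00 m/s, a = 0 m/s².
v = v₀ + at = 5.00 + (0)(8) = 5.00 m/s
Δx = v₀t + ½at² = 5.00·8 + 0.5·0·8² = 40.0 m

Phase 3 (decelerating): v₀ = 5.00 m/s, a = -2.4 m/s².
v = v₀ + at → t = (0 − 5.00) / -2.4 = 2.08 s
v² = v₀² + 2aΔx → Δx = (0² − 5.00²)/(2·-2.4) = 5.21 m
Total distance = 13.9 + 40.0 + 5.21 = 59.1 m

59.1 m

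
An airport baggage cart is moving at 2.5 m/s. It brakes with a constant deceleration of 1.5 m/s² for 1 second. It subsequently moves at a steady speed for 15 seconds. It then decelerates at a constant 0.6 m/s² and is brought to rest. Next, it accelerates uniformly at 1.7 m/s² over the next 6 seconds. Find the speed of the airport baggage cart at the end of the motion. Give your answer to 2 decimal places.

Phase 1 (decelerating): v₀ = 2.50 m/s, a = -1.5 m/s².
v = v₀ + at = 2.50 + (-1.5)(1) = 1.00 m/s
Δx = v₀t + ½at² = 2.50·1 + 0.5·-1.5·1² = 1.75 m

Phase 2 (constant speed): v₀ = 1.00 m/s, a = 0 m/s².
v = v₀ + at = 1.00 + (0)(15) = 1.00 m/s
Δx = v₀t + ½at² = 1.00·15 + 0.5·0·15² = 15.0 m

Phase 3 (decelerating): v₀ = 1.00 m/s, a = -0.6 m/s².
v = v₀ + at → t = (0 − 1.00) / -0.6 = 1.67 s
v² = v₀² + 2aΔx → Δx = (0² − 1.00²)/(2·-0.6) = 0.833 m

Phase 4 (accelerating): v₀ = 0 m/s, a = 1.7 m/s².
v = v₀ + at = 0 + (1.7)(6) = 10.2 m/s
Δx = v₀t + ½at² = 0·6 + 0.5·1.7·6² = 30.6 m
Final speed = 10.2 m/s

10.20 m/s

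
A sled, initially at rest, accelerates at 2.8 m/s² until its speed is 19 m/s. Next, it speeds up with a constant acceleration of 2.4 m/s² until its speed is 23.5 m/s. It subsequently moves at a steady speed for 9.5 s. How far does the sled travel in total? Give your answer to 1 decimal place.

327.6 m

Phase 1 (accelerating): v₀ = 0 m/s, a = 2.8 m/s².
v = v₀ + at → t = (19 − 0) / 2.8 = 6.79 s
v² = v₀² + 2aΔx → Δx = (19² − 0²)/(2·2.8) = 64.5 m

Phase 2 (accelerating): v₀ = 19.0 m/s, a = 2.4 m/s².
v = v₀ + at → t = (23.5 − 19.0) / 2.4 = 1.88 s
v² = v₀² + 2aΔx → Δx = (23.5² − 19.0²)/(2·2.4) = 39.8 m

Phase 3 (constant speed): v₀ = 23.5 m/s, a = 0 m/s².
v = v₀ + at = 23.5 + (0)(9.5) = 23.5 m/s
Δx = v₀t + ½at² = 23.5·9.5 + 0.5·0·9.5² = 223 m
Total distance = 64.5 + 39.8 + 223 = 328 m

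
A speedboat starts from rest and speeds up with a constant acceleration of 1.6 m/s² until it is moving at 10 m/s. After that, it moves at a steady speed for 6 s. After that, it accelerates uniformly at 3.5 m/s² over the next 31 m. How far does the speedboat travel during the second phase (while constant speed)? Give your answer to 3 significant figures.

Phase 1 (accelerating): v₀ = 0 m/s, a = 1.6 m/s².
v = v₀ + at → t = (10 − 0) / 1.6 = 6.25 s
v² = v₀² + 2aΔx → Δx = (10² − 0²)/(2·1.6) = 31.2 m

Phase 2 (constant speed): v₀ = 10.0 m/s, a = 0 m/s².
v = v₀ + at = 10.0 + (0)(6) = 10.0 m/s
Δx = v₀t + ½at² = 10.0·6 + 0.5·0·6² = 60.0 m
Distance in phase 2 = 60.0 m

60.0 m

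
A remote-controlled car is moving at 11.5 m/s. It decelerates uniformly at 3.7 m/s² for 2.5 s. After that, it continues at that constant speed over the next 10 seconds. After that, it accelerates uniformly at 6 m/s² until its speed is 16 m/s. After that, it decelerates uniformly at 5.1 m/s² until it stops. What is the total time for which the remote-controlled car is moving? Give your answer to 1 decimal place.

17.9 s

Phase 1 (decelerating): v₀ = 11.5 m/s, a = -3.7 m/s².
v = v₀ + at = 11.5 + (-3.7)(2.5) = 2.25 m/s
Δx = v₀t + ½at² = 11.5·2.5 + 0.5·-3.7·2.5² = 17.2 m

Phase 2 (constant speed): v₀ = 2.25 m/s, a = 0 m/s².
v = v₀ + at = 2.25 + (0)(10) = 2.25 m/s
Δx = v₀t + ½at² = 2.25·10 + 0.5·0·10² = 22.5 m

Phase 3 (accelerating): v₀ = 2.25 m/s, a = 6 m/s².
v = v₀ + at → t = (16 − 2.25) / 6 = 2.29 s
v² = v₀² + 2aΔx → Δx = (16² − 2.25²)/(2·6) = 20.9 m

Phase 4 (decelerating): v₀ = 16.0 m/s, a = -5.1 m/s².
v = v₀ + at → t = (0 − 16.0) / -5.1 = 3.14 s
v² = v₀² + 2aΔx → Δx = (0² − 16.0²)/(2·-5.1) = 25.1 m
Total time = 2.50 + 10.0 + 2.29 + 3.14 = 17.9 s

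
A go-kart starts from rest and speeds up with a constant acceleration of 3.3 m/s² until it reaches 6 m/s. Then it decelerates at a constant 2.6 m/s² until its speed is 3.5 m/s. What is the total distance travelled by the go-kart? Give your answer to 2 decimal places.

Phase 1 (accelerating): v₀ = 0 m/s, a = 3.3 m/s².
v = v₀ + at → t = (6 − 0) / 3.3 = 1.82 s
v² = v₀² + 2aΔx → Δx = (6² − 0²)/(2·3.3) = 5.45 m

Phase 2 (decelerating): v₀ = 6.00 m/s, a = -2.6 m/s².
v = v₀ + at → t = (3.5 − 6.00) / -2.6 = 0.962 s
v² = v₀² + 2aΔx → Δx = (3.5² − 6.00²)/(2·-2.6) = 4.57 m
Total distance = 5.45 + 4.57 = 10.0 m

10.02 m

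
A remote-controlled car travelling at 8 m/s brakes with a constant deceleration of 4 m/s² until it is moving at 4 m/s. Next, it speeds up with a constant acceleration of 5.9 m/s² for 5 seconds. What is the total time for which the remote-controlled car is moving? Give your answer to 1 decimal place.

6.0 s

Phase 1 (decelerating): v₀ = 8.00 m/s, a = -4 m/s².
v = v₀ + at → t = (4 − 8.00) / -4 = 1.00 s
v² = v₀² + 2aΔx → Δx = (4² − 8.00²)/(2·-4) = 6.00 m

Phase 2 (accelerating): v₀ = 4.00 m/s, a = 5.9 m/s².
v = v₀ + at = 4.00 + (5.9)(5) = 33.5 m/s
Δx = v₀t + ½at² = 4.00·5 + 0.5·5.9·5² = 93.8 m
Total time = 1.00 + 5.00 = 6.00 s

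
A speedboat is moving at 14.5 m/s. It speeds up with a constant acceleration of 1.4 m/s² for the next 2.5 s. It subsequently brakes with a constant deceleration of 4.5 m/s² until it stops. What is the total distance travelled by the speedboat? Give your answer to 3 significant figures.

76.6 m

Phase 1 (accelerating): v₀ = 14.5 m/s, a = 1.4 m/s².
v = v₀ + at = 14.5 + (1.4)(2.5) = 18.0 m/s
Δx = v₀t + ½at² = 14.5·2.5 + 0.5·1.4·2.5² = 40.6 m

Phase 2 (decelerating): v₀ = 18.0 m/s, a = -4.5 m/s².
v = v₀ + at → t = (0 − 18.0) / -4.5 = 4.00 s
v² = v₀² + 2aΔx → Δx = (0² − 18.0²)/(2·-4.5) = 36.0 m
Total distance = 40.6 + 36.0 = 76.6 m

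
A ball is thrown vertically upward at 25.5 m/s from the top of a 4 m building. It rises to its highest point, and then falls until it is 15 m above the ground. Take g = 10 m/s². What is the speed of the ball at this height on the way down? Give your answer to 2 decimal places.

20.74 m/s

Phase 1 (rising): v₀ = 25.5 m/s, a = -10 m/s².
v = v₀ + at → t = (0 − 25.5) / -10 = 2.55 s
v² = v₀² + 2aΔx → Δx = (0² − 25.5²)/(2·-10) = 32.5 m

Phase 2 (falling): v₀ = 0 m/s, a = -10 m/s².
Falls 21.5 m from rest: t = √(2·21.5/10) = 2.07 s; v = g·t = 20.7 m/s.
Final speed = 20.7 m/s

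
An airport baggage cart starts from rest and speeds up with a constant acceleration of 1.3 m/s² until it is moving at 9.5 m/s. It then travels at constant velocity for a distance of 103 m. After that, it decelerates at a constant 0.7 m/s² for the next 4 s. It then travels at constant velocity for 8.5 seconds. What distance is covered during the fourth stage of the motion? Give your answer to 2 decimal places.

56.95 m

Phase 1 (accelerating): v₀ = 0 m/s, a = 1.3 m/s².
v = v₀ + at → t = (9.5 − 0) / 1.3 = 7.31 s
v² = v₀² + 2aΔx → Δx = (9.5² − 0²)/(2·1.3) = 34.7 m

Phase 2 (constant speed): v₀ = 9.50 m/s, a = 0 m/s².
Constant speed: t = d/v = 103/9.50 = 10.8 s

Phase 3 (decelerating): v₀ = 9.50 m/s, a = -0.7 m/s².
v = v₀ + at = 9.50 + (-0.7)(4) = 6.70 m/s
Δx = v₀t + ½at² = 9.50·4 + 0.5·-0.7·4² = 32.4 m

Phase 4 (constant speed): v₀ = 6.70 m/s, a = 0 m/s².
v = v₀ + at = 6.70 + (0)(8.5) = 6.70 m/s
Δx = v₀t + ½at² = 6.70·8.5 + 0.5·0·8.5² = 57.0 m
Distance in phase 4 = 57.0 m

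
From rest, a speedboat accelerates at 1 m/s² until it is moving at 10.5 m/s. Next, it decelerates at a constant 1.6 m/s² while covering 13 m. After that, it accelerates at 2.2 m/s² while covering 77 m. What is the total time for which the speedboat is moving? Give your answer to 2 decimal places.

Phase 1 (accelerating): v₀ = 0 m/s, a = 1 m/s².
v = v₀ + at → t = (10.5 − 0) / 1 = 10.5 s
v² = v₀² + 2aΔx → Δx = (10.5² − 0²)/(2·1) = 55.1 m

Phase 2 (decelerating): v₀ = 10.5 m/s, a = -1.6 m/s².
v² = v₀² + 2aΔx = 10.5² + 2·-1.6·13 = 68.7 → v = 8.29 m/s
t = (v − v₀)/a = (8.29 − 10.5)/-1.6 = 1.38 s

Phase 3 (accelerating): v₀ = 8.29 m/s, a = 2.2 m/s².
v² = v₀² + 2aΔx = 8.29² + 2·2.2·77 = 407 → v = 20.2 m/s
t = (v − v₀)/a = (20.2 − 8.29)/2.2 = 5.41 s
Total time = 10.5 + 1.38 + 5.41 = 17.3 s

17.29 s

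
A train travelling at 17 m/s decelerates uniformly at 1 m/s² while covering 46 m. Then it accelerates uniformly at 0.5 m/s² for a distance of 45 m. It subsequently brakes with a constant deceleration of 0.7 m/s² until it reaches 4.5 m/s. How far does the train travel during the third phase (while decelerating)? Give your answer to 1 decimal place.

158.4 m

Phase 1 (decelerating): v₀ = 17.0 m/s, a = -1 m/s².
v² = v₀² + 2aΔx = 17.0² + 2·-1·46 = 197 → v = 14.0 m/s
t = (v − v₀)/a = (14.0 − 17.0)/-1 = 2.96 s

Phase 2 (accelerating): v₀ = 14.0 m/s, a = 0.5 m/s².
v² = v₀² + 2aΔx = 14.0² + 2·0.5·45 = 242 → v = 15.6 m/s
t = (v − v₀)/a = (15.6 − 14.0)/0.5 = 3.04 s

Phase 3 (decelerating): v₀ = 15.6 m/s, a = -0.7 m/s².
v = v₀ + at → t = (4.5 − 15.6) / -0.7 = 15.8 s
v² = v₀² + 2aΔx → Δx = (4.5² − 15.6²)/(2·-0.7) = 158 m
Distance in phase 3 = 158 m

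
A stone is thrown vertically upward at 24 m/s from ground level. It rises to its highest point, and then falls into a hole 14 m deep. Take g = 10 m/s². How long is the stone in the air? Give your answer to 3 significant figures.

Phase 1 (rising): v₀ = 24.0 m/s, a = -10 m/s².
v = v₀ + at → t = (0 − 24.0) / -10 = 2.40 s
v² = v₀² + 2aΔx → Δx = (0² − 24.0²)/(2·-10) = 28.8 m

Phase 2 (falling): v₀ = 0 m/s, a = -10 m/s².
Falls 42.8 m from rest: t = √(2·42.8/10) = 2.93 s; v = g·t = 29.3 m/s.
Total time = 2.40 + 2.93 = 5.33 s

5.33 s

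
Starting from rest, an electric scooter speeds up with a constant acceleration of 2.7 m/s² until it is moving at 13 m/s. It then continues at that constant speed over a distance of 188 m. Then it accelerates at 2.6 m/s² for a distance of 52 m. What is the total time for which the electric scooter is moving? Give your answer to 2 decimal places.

22.34 s

Phase 1 (accelerating): v₀ = 0 m/s, a = 2.7 m/s².
v = v₀ + at → t = (13 − 0) / 2.7 = 4.81 s
v² = v₀² + 2aΔx → Δx = (13² − 0²)/(2·2.7) = 31.3 m

Phase 2 (constant speed): v₀ = 13.0 m/s, a = 0 m/s².
Constant speed: t = d/v = 188/13.0 = 14.5 s

Phase 3 (accelerating): v₀ = 13.0 m/s, a = 2.6 m/s².
v² = v₀² + 2aΔx = 13.0² + 2·2.6·52 = 439 → v = 21.0 m/s
t = (v − v₀)/a = (21.0 − 13.0)/2.6 = 3.06 s
Total time = 4.81 + 14.5 + 3.06 = 22.3 s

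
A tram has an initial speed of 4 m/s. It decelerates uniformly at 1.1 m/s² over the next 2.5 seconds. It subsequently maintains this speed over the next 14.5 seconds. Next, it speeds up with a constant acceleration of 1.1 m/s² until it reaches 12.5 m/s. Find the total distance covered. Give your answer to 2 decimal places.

Phase 1 (decelerating): v₀ = 4.00 m/s, a = -1.1 m/s².
v = v₀ + at = 4.00 + (-1.1)(2.5) = 1.25 m/s
Δx = v₀t + ½at² = 4.00·2.5 + 0.5·-1.1·2.5² = 6.56 m

Phase 2 (constant speed): v₀ = 1.25 m/s, a = 0 m/s².
v = v₀ + at = 1.25 + (0)(14.5) = 1.25 m/s
Δx = v₀t + ½at² = 1.25·14.5 + 0.5·0·14.5² = 18.1 m

Phase 3 (accelerating): v₀ = 1.25 m/s, a = 1.1 m/s².
v = v₀ + at → t = (12.5 − 1.25) / 1.1 = 10.2 s
v² = v₀² + 2aΔx → Δx = (12.5² − 1.25²)/(2·1.1) = 70.3 m
Total distance = 6.56 + 18.1 + 70.3 = 95.0 m

95.00 m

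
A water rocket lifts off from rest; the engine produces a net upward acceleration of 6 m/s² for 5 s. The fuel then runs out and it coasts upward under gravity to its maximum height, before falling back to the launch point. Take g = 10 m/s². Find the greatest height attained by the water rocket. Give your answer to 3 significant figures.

120 m

Phase 1 (powered ascent): v₀ = 0 m/s, a = 6 m/s².
v = v₀ + at = 0 + (6)(5) = 30.0 m/s
Δx = v₀t + ½at² = 0·5 + 0.5·6·5² = 75.0 m

Phase 2 (coasting upward): v₀ = 30.0 m/s, a = -10 m/s².
v = v₀ + at → t = (0 − 30.0) / -10 = 3.00 s
v² = v₀² + 2aΔx → Δx = (0² − 30.0²)/(2·-10) = 45.0 m
Maximum height = 75.0 + 45.0 = 120 m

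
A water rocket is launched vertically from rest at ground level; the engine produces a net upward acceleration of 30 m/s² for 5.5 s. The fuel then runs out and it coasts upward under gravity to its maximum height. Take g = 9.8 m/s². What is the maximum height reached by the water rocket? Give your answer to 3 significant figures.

1840 m

Phase 1 (powered ascent): v₀ = 0 m/s, a = 30 m/s².
v = v₀ + at = 0 + (30)(5.5) = 165 m/s
Δx = v₀t + ½at² = 0·5.5 + 0.5·30·5.5² = 454 m

Phase 2 (coasting upward): v₀ = 165 m/s, a = -9.8 m/s².
v = v₀ + at → t = (0 − 165) / -9.8 = 16.8 s
v² = v₀² + 2aΔx → Δx = (0² − 165²)/(2·-9.8) = 1390 m
Maximum height = 454 + 1390 = 1840 m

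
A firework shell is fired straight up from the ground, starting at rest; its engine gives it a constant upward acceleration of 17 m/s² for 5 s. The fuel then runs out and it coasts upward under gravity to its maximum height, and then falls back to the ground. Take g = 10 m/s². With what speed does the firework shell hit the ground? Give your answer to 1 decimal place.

107.1 m/s

Phase 1 (powered ascent): v₀ = 0 m/s, a = 17 m/s².
v = v₀ + at = 0 + (17)(5) = 85.0 m/s
Δx = v₀t + ½at² = 0·5 + 0.5·17·5² = 212 m

Phase 2 (coasting upward): v₀ = 85.0 m/s, a = -10 m/s².
v = v₀ + at → t = (0 − 85.0) / -10 = 8.50 s
v² = v₀² + 2aΔx → Δx = (0² − 85.0²)/(2·-10) = 361 m

Phase 3 (free fall): v₀ = 0 m/s, a = -10 m/s².
Falls 574 m from rest: t = √(2·574/10) = 10.7 s; v = g·t = 107 m/s.
Impact speed = 107 m/s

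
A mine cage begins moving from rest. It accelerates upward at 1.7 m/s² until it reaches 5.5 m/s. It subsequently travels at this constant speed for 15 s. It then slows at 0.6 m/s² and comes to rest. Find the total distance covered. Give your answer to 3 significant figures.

117 m

Phase 1 (accelerating): v₀ = 0 m/s, a = 1.7 m/s².
v = v₀ + at → t = (5.5 − 0) / 1.7 = 3.24 s
v² = v₀² + 2aΔx → Δx = (5.5² − 0²)/(2·1.7) = 8.90 m

Phase 2 (constant speed): v₀ = 5.50 m/s, a = 0 m/s².
v = v₀ + at = 5.50 + (0)(15) = 5.50 m/s
Δx = v₀t + ½at² = 5.50·15 + 0.5·0·15² = 82.5 m

Phase 3 (decelerating): v₀ = 5.50 m/s, a = -0.6 m/s².
v = v₀ + at → t = (0 − 5.50) / -0.6 = 9.17 s
v² = v₀² + 2aΔx → Δx = (0² − 5.50²)/(2·-0.6) = 25.2 m
Total distance = 8.90 + 82.5 + 25.2 = 117 m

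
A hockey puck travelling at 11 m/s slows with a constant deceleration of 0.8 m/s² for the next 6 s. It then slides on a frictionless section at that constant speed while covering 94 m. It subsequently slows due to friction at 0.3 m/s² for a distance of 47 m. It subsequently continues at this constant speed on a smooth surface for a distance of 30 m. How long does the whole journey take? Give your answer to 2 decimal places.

40.54 s

Phase 1 (decelerating): v₀ = 11.0 m/s, a = -0.8 m/s².
v = v₀ + at = 11.0 + (-0.8)(6) = 6.20 m/s
Δx = v₀t + ½at² = 11.0·6 + 0.5·-0.8·6² = 51.6 m

Phase 2 (constant speed): v₀ = 6.20 m/s, a = 0 m/s².
Constant speed: t = d/v = 94/6.20 = 15.2 s

Phase 3 (decelerating): v₀ = 6.20 m/s, a = -0.3 m/s².
v² = v₀² + 2aΔx = 6.20² + 2·-0.3·47 = 10.2 → v = 3.20 m/s
t = (v − v₀)/a = (3.20 − 6.20)/-0.3 = 10.0 s

Phase 4 (constant speed): v₀ = 3.20 m/s, a = 0 m/s².
Constant speed: t = d/v = 30/3.20 = 9.38 s
Total time = 6.00 + 15.2 + 10.0 + 9.38 = 40.5 s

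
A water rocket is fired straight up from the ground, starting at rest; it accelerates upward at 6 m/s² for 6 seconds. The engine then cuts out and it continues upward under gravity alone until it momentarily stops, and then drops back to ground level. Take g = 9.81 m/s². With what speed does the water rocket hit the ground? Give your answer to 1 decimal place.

58.4 m/s

Phase 1 (powered ascent): v₀ = 0 m/s, a = 6 m/s².
v = v₀ + at = 0 + (6)(6) = 36.0 m/s
Δx = v₀t + ½at² = 0·6 + 0.5·6·6² = 108 m

Phase 2 (coasting upward): v₀ = 36.0 m/s, a = -9.81 m/s².
v = v₀ + at → t = (0 − 36.0) / -9.81 = 3.67 s
v² = v₀² + 2aΔx → Δx = (0² − 36.0²)/(2·-9.81) = 66.1 m

Phase 3 (free fall): v₀ = 0 m/s, a = -9.81 m/s².
Falls 174 m from rest: t = √(2·174/9.81) = 5.96 s; v = g·t = 58.4 m/s.
Impact speed = 58.4 m/s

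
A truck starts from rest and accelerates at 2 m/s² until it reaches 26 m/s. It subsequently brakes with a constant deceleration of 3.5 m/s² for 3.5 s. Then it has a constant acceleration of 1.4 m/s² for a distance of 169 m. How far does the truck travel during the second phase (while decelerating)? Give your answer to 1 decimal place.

69.6 m

Phase 1 (accelerating): v₀ = 0 m/s, a = 2 m/s².
v = v₀ + at → t = (26 − 0) / 2 = 13.0 s
v² = v₀² + 2aΔx → Δx = (26² − 0²)/(2·2) = 169 m

Phase 2 (decelerating): v₀ = 26.0 m/s, a = -3.5 m/s².
v = v₀ + at = 26.0 + (-3.5)(3.5) = 13.8 m/s
Δx = v₀t + ½at² = 26.0·3.5 + 0.5·-3.5·3.5² = 69.6 m
Distance in phase 2 = 69.6 m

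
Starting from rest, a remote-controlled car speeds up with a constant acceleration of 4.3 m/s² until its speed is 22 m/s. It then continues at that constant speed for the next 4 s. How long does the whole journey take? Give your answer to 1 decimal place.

9.1 s

Phase 1 (accelerating): v₀ = 0 m/s, a = 4.3 m/s².
v = v₀ + at → t = (22 − 0) / 4.3 = 5.12 s
v² = v₀² + 2aΔx → Δx = (22² − 0²)/(2·4.3) = 56.3 m

Phase 2 (constant speed): v₀ = 22.0 m/s, a = 0 m/s².
v = v₀ + at = 22.0 + (0)(4) = 22.0 m/s
Δx = v₀t + ½at² = 22.0·4 + 0.5·0·4² = 88.0 m
Total time = 5.12 + 4.00 = 9.12 s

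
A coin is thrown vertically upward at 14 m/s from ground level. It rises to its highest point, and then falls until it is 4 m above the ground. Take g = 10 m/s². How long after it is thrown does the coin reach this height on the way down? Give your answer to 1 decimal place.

Phase 1 (rising): v₀ = 14.0 m/s, a = -10 m/s².
v = v₀ + at → t = (0 − 14.0) / -10 = 1.40 s
v² = v₀² + 2aΔx → Δx = (0² − 14.0²)/(2·-10) = 9.80 m

Phase 2 (falling): v₀ = 0 m/s, a = -10 m/s².
Falls 5.80 m from rest: t = √(2·5.80/10) = 1.08 s; v = g·t = 10.8 m/s.
Total time = 1.40 + 1.08 = 2.48 s

2.5 s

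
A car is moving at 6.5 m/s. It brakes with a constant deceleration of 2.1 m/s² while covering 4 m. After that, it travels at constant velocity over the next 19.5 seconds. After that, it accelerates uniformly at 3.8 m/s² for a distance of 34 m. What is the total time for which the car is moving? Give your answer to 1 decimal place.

Phase 1 (decelerating): v₀ = 6.50 m/s, a = -2.1 m/s².
v² = v₀² + 2aΔx = 6.50² + 2·-2.1·4 = 25.4 → v = 5.04 m/s
t = (v − v₀)/a = (5.04 − 6.50)/-2.1 = 0.693 s

Phase 2 (constant speed): v₀ = 5.04 m/s, a = 0 m/s².
v = v₀ + at = 5.04 + (0)(19.5) = 5.04 m/s
Δx = v₀t + ½at² = 5.04·19.5 + 0.5·0·19.5² = 98.4 m

Phase 3 (accelerating): v₀ = 5.04 m/s, a = 3.8 m/s².
v² = v₀² + 2aΔx = 5.04² + 2·3.8·34 = 284 → v = 16.8 m/s
t = (v − v₀)/a = (16.8 − 5.04)/3.8 = 3.11 s
Total time = 0.693 + 19.5 + 3.11 = 23.3 s

23.3 s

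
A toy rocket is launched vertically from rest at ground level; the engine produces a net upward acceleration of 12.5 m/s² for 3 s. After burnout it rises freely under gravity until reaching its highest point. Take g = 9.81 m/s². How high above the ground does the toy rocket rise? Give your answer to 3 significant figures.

Phase 1 (powered ascent): v₀ = 0 m/s, a = 12.5 m/s².
v = v₀ + at = 0 + (12.5)(3) = 37.5 m/s
Δx = v₀t + ½at² = 0·3 + 0.5·12.5·3² = 56.2 m

Phase 2 (coasting upward): v₀ = 37.5 m/s, a = -9.81 m/s².
v = v₀ + at → t = (0 − 37.5) / -9.81 = 3.82 s
v² = v₀² + 2aΔx → Δx = (0² − 37.5²)/(2·-9.81) = 71.7 m
Maximum height = 56.2 + 71.7 = 128 m

128 m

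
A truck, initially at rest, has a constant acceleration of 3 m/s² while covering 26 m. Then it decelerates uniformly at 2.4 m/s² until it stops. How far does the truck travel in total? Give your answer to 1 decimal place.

Phase 1 (accelerating): v₀ = 0 m/s, a = 3 m/s².
v² = v₀² + 2aΔx = 0² + 2·3·26 = 156 → v = 12.5 m/s
t = (v − v₀)/a = (12.5 − 0)/3 = 4.16 s

Phase 2 (decelerating): v₀ = 12.5 m/s, a = -2.4 m/s².
v = v₀ + at → t = (0 − 12.5) / -2.4 = 5.20 s
v² = v₀² + 2aΔx → Δx = (0² − 12.5²)/(2·-2.4) = 32.5 m
Total distance = 26.0 + 32.5 = 58.5 m

58.5 m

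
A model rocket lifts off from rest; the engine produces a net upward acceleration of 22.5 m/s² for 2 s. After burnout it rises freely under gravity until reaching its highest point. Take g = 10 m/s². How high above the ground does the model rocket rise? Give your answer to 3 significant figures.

146 m

Phase 1 (powered ascent): v₀ = 0 m/s, a = 22.5 m/s².
v = v₀ + at = 0 + (22.5)(2) = 45.0 m/s
Δx = v₀t + ½at² = 0·2 + 0.5·22.5·2² = 45.0 m

Phase 2 (coasting upward): v₀ = 45.0 m/s, a = -10 m/s².
v = v₀ + at → t = (0 − 45.0) / -10 = 4.50 s
v² = v₀² + 2aΔx → Δx = (0² − 45.0²)/(2·-10) = 101 m
Maximum height = 45.0 + 101 = 146 m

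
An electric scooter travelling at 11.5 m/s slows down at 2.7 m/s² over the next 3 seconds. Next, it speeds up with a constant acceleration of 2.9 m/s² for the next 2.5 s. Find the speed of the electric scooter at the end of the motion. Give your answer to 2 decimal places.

10.65 m/s

Phase 1 (decelerating): v₀ = 11.5 m/s, a = -2.7 m/s².
v = v₀ + at = 11.5 + (-2.7)(3) = 3.40 m/s
Δx = v₀t + ½at² = 11.5·3 + 0.5·-2.7·3² = 22.3 m

Phase 2 (accelerating): v₀ = 3.40 m/s, a = 2.9 m/s².
v = v₀ + at = 3.40 + (2.9)(2.5) = 10.6 m/s
Δx = v₀t + ½at² = 3.40·2.5 + 0.5·2.9·2.5² = 17.6 m
Final speed = 10.6 m/s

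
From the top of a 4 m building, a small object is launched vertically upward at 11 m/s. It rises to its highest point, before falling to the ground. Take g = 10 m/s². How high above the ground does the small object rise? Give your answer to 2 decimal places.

10.05 m

Phase 1 (rising): v₀ = 11.0 m/s, a = -10 m/s².
v = v₀ + at → t = (0 − 11.0) / -10 = 1.10 s
v² = v₀² + 2aΔx → Δx = (0² − 11.0²)/(2·-10) = 6.05 m
Maximum height = 4 + 6.05 = 10.1 m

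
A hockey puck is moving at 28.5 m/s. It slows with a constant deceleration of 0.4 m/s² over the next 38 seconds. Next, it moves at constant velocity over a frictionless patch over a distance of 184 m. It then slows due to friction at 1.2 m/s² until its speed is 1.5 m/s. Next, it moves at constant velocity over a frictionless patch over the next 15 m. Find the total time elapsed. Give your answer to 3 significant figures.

71.7 s

Phase 1 (decelerating): v₀ = 28.5 m/s, a = -0.4 m/s².
v = v₀ + at = 28.5 + (-0.4)(38) = 13.3 m/s
Δx = v₀t + ½at² = 28.5·38 + 0.5·-0.4·38² = 794 m

Phase 2 (constant speed): v₀ = 13.3 m/s, a = 0 m/s².
Constant speed: t = d/v = 184/13.3 = 13.8 s

Phase 3 (decelerating): v₀ = 13.3 m/s, a = -1.2 m/s².
v = v₀ + at → t = (1.5 − 13.3) / -1.2 = 9.83 s
v² = v₀² + 2aΔx → Δx = (1.5² − 13.3²)/(2·-1.2) = 72.8 m

Phase 4 (constant speed): v₀ = 1.50 m/s, a = 0 m/s².
Constant speed: t = d/v = 15/1.50 = 10.0 s
Total time = 38.0 + 13.8 + 9.83 + 10.0 = 71.7 s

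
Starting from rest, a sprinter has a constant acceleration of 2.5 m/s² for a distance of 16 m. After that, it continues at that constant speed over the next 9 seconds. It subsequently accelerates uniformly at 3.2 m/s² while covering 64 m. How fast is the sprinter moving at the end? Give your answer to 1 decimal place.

22.1 m/s

Phase 1 (accelerating): v₀ = 0 m/s, a = 2.5 m/s².
v² = v₀² + 2aΔx = 0² + 2·2.5·16 = 80.0 → v = 8.94 m/s
t = (v − v₀)/a = (8.94 − 0)/2.5 = 3.58 s

Phase 2 (constant speed): v₀ = 8.94 m/s, a = 0 m/s².
v = v₀ + at = 8.94 + (0)(9) = 8.94 m/s
Δx = v₀t + ½at² = 8.94·9 + 0.5·0·9² = 80.5 m

Phase 3 (accelerating): v₀ = 8.94 m/s, a = 3.2 m/s².
v² = v₀² + 2aΔx = 8.94² + 2·3.2·64 = 490 → v = 22.1 m/s
t = (v − v₀)/a = (22.1 − 8.94)/3.2 = 4.12 s
Final speed = 22.1 m/s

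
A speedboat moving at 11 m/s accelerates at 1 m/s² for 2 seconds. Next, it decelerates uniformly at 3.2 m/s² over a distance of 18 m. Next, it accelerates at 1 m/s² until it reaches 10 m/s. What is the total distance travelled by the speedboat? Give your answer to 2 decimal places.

65.10 m

Phase 1 (accelerating): v₀ = 11.0 m/s, a = 1 m/s².
v = v₀ + at = 11.0 + (1)(2) = 13.0 m/s
Δx = v₀t + ½at² = 11.0·2 + 0.5·1·2² = 24.0 m

Phase 2 (decelerating): v₀ = 13.0 m/s, a = -3.2 m/s².
v² = v₀² + 2aΔx = 13.0² + 2·-3.2·18 = 53.8 → v = 7.33 m/s
t = (v − v₀)/a = (7.33 − 13.0)/-3.2 = 1.77 s

Phase 3 (accelerating): v₀ = 7.33 m/s, a = 1 m/s².
v = v₀ + at → t = (10 − 7.33) / 1 = 2.67 s
v² = v₀² + 2aΔx → Δx = (10² − 7.33²)/(2·1) = 23.1 m
Total distance = 24.0 + 18.0 + 23.1 = 65.1 m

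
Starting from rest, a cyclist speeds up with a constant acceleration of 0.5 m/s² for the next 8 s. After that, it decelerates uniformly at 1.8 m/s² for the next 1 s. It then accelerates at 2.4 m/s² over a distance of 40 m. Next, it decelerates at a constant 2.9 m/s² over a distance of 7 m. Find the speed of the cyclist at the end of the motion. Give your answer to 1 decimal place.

12.5 m/s

Phase 1 (accelerating): v₀ = 0 m/s, a = 0.5 m/s².
v = v₀ + at = 0 + (0.5)(8) = 4.00 m/s
Δx = v₀t + ½at² = 0·8 + 0.5·0.5·8² = 16.0 m

Phase 2 (decelerating): v₀ = 4.00 m/s, a = -1.8 m/s².
v = v₀ + at = 4.00 + (-1.8)(1) = 2.20 m/s
Δx = v₀t + ½at² = 4.00·1 + 0.5·-1.8·1² = 3.10 m

Phase 3 (accelerating): v₀ = 2.20 m/s, a = 2.4 m/s².
v² = v₀² + 2aΔx = 2.20² + 2·2.4·40 = 197 → v = 14.0 m/s
t = (v − v₀)/a = (14.0 − 2.20)/2.4 = 4.93 s

Phase 4 (decelerating): v₀ = 14.0 m/s, a = -2.9 m/s².
v² = v₀² + 2aΔx = 14.0² + 2·-2.9·7 = 156 → v = 12.5 m/s
t = (v − v₀)/a = (12.5 − 14.0)/-2.9 = 0.528 s
Final speed = 12.5 m/s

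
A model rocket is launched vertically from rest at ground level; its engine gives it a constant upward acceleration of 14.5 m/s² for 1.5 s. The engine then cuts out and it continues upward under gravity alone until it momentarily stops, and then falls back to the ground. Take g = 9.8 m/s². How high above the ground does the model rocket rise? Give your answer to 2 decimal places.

Phase 1 (powered ascent): v₀ = 0 m/s, a = 14.5 m/s².
v = v₀ + at = 0 + (14.5)(1.5) = 21.8 m/s
Δx = v₀t + ½at² = 0·1.5 + 0.5·14.5·1.5² = 16.3 m

Phase 2 (coasting upward): v₀ = 21.8 m/s, a = -9.8 m/s².
v = v₀ + at → t = (0 − 21.8) / -9.8 = 2.22 s
v² = v₀² + 2aΔx → Δx = (0² − 21.8²)/(2·-9.8) = 24.1 m
Maximum height = 16.3 + 24.1 = 40.4 m

40.45 m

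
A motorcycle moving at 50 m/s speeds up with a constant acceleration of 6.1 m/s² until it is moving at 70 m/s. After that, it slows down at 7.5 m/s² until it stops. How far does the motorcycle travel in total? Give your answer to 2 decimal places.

523.39 m

Phase 1 (accelerating): v₀ = 50.0 m/s, a = 6.1 m/s².
v = v₀ + at → t = (70 − 50.0) / 6.1 = 3.28 s
v² = v₀² + 2aΔx → Δx = (70² − 50.0²)/(2·6.1) = 197 m

Phase 2 (decelerating): v₀ = 70.0 m/s, a = -7.5 m/s².
v = v₀ + at → t = (0 − 70.0) / -7.5 = 9.33 s
v² = v₀² + 2aΔx → Δx = (0² − 70.0²)/(2·-7.5) = 327 m
Total distance = 197 + 327 = 523 m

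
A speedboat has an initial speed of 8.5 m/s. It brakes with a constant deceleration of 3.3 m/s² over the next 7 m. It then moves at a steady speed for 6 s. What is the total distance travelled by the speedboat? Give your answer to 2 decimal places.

Phase 1 (decelerating): v₀ = 8.50 m/s, a = -3.3 m/s².
v² = v₀² + 2aΔx = 8.50² + 2·-3.3·7 = 26.1 → v = 5.10 m/s
t = (v − v₀)/a = (5.10 − 8.50)/-3.3 = 1.03 s

Phase 2 (constant speed): v₀ = 5.10 m/s, a = 0 m/s².
v = v₀ + at = 5.10 + (0)(6) = 5.10 m/s
Δx = v₀t + ½at² = 5.10·6 + 0.5·0·6² = 30.6 m
Total distance = 7.00 + 30.6 = 37.6 m

37.62 m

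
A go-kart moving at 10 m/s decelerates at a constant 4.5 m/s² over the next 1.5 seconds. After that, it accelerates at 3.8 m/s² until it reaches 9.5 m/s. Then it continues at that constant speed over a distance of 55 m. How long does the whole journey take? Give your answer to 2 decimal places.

Phase 1 (decelerating): v₀ = 10.0 m/s, a = -4.5 m/s².
v = v₀ + at = 10.0 + (-4.5)(1.5) = 3.25 m/s
Δx = v₀t + ½at² = 10.0·1.5 + 0.5·-4.5·1.5² = 9.94 m

Phase 2 (accelerating): v₀ = 3.25 m/s, a = 3.8 m/s².
v = v₀ + at → t = (9.5 − 3.25) / 3.8 = 1.64 s
v² = v₀² + 2aΔx → Δx = (9.5² − 3.25²)/(2·3.8) = 10.5 m

Phase 3 (constant speed): v₀ = 9.50 m/s, a = 0 m/s².
Constant speed: t = d/v = 55/9.50 = 5.79 s
Total time = 1.50 + 1.64 + 5.79 = 8.93 s

8.93 s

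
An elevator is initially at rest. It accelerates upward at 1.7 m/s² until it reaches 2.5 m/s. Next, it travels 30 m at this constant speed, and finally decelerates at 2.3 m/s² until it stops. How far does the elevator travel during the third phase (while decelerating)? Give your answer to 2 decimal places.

1.36 m

Phase 1 (accelerating): v₀ = 0 m/s, a = 1.7 m/s².
v = v₀ + at → t = (2.5 − 0) / 1.7 = 1.47 s
v² = v₀² + 2aΔx → Δx = (2.5² − 0²)/(2·1.7) = 1.84 m

Phase 2 (constant speed): v₀ = 2.50 m/s, a = 0 m/s².
Constant speed: t = d/v = 30/2.50 = 12.0 s

Phase 3 (decelerating): v₀ = 2.50 m/s, a = -2.3 m/s².
v = v₀ + at → t = (0 − 2.50) / -2.3 = 1.09 s
v² = v₀² + 2aΔx → Δx = (0² − 2.50²)/(2·-2.3) = 1.36 m
Distance in phase 3 = 1.36 m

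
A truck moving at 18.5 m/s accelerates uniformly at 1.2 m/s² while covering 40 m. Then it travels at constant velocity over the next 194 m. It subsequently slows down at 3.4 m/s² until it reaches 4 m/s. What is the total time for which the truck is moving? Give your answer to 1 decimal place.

16.3 s

Phase 1 (accelerating): v₀ = 18.5 m/s, a = 1.2 m/s².
v² = v₀² + 2aΔx = 18.5² + 2·1.2·40 = 438 → v = 20.9 m/s
t = (v − v₀)/a = (20.9 − 18.5)/1.2 = 2.03 s

Phase 2 (constant speed): v₀ = 20.9 m/s, a = 0 m/s².
Constant speed: t = d/v = 194/20.9 = 9.27 s

Phase 3 (decelerating): v₀ = 20.9 m/s, a = -3.4 m/s².
v = v₀ + at → t = (4 − 20.9) / -3.4 = 4.98 s
v² = v₀² + 2aΔx → Δx = (4² − 20.9²)/(2·-3.4) = 62.1 m
Total time = 2.03 + 9.27 + 4.98 = 16.3 s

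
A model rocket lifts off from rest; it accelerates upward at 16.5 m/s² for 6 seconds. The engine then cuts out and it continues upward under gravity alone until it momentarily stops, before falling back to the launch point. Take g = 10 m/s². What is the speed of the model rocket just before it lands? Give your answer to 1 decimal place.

Phase 1 (powered ascent): v₀ = 0 m/s, a = 16.5 m/s².
v = v₀ + at = 0 + (16.5)(6) = 99.0 m/s
Δx = v₀t + ½at² = 0·6 + 0.5·16.5·6² = 297 m

Phase 2 (coasting upward): v₀ = 99.0 m/s, a = -10 m/s².
v = v₀ + at → t = (0 − 99.0) / -10 = 9.90 s
v² = v₀² + 2aΔx → Δx = (0² − 99.0²)/(2·-10) = 490 m

Phase 3 (free fall): v₀ = 0 m/s, a = -10 m/s².
Falls 787 m from rest: t = √(2·787/10) = 12.5 s; v = g·t = 125 m/s.
Impact speed = 125 m/s

125.5 m/s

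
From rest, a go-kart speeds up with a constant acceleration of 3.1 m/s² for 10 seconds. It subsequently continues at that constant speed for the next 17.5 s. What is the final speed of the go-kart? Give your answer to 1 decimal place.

Phase 1 (accelerating): v₀ = 0 m/s, a = 3.1 m/s².
v = v₀ + at = 0 + (3.1)(10) = 31.0 m/s
Δx = v₀t + ½at² = 0·10 + 0.5·3.1·10² = 155 m

Phase 2 (constant speed): v₀ = 31.0 m/s, a = 0 m/s².
v = v₀ + at = 31.0 + (0)(17.5) = 31.0 m/s
Δx = v₀t + ½at² = 31.0·17.5 + 0.5·0·17.5² = 542 m
Final speed = 31.0 m/s

31.0 m/s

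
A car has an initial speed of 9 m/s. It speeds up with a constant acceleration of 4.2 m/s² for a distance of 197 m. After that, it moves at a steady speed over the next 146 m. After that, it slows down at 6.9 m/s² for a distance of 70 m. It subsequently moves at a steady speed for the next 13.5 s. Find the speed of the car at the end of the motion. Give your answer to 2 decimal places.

27.75 m/s

Phase 1 (accelerating): v₀ = 9.00 m/s, a = 4.2 m/s².
v² = v₀² + 2aΔx = 9.00² + 2·4.2·197 = 1740 → v = 41.7 m/s
t = (v − v₀)/a = (41.7 − 9.00)/4.2 = 7.78 s

Phase 2 (constant speed): v₀ = 41.7 m/s, a = 0 m/s².
Constant speed: t = d/v = 146/41.7 = 3.50 s

Phase 3 (decelerating): v₀ = 41.7 m/s, a = -6.9 m/s².
v² = v₀² + 2aΔx = 41.7² + 2·-6.9·70 = 770 → v = 27.7 m/s
t = (v − v₀)/a = (27.7 − 41.7)/-6.9 = 2.02 s

Phase 4 (constant speed): v₀ = 27.7 m/s, a = 0 m/s².
v = v₀ + at = 27.7 + (0)(13.5) = 27.7 m/s
Δx = v₀t + ½at² = 27.7·13.5 + 0.5·0·13.5² = 375 m
Final speed = 27.7 m/s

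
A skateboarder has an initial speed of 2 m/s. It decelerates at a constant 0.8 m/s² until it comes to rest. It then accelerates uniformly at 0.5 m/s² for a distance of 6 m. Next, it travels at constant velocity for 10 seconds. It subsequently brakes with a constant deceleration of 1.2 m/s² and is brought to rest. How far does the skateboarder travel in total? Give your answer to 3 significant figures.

35.5 m

Phase 1 (decelerating): v₀ = 2.00 m/s, a = -0.8 m/s².
v = v₀ + at → t = (0 − 2.00) / -0.8 = 2.50 s
v² = v₀² + 2aΔx → Δx = (0² − 2.00²)/(2·-0.8) = 2.50 m

Phase 2 (accelerating): v₀ = 0 m/s, a = 0.5 m/s².
v² = v₀² + 2aΔx = 0² + 2·0.5·6 = 6.00 → v = 2.45 m/s
t = (v − v₀)/a = (2.45 − 0)/0.5 = 4.90 s

Phase 3 (constant speed): v₀ = 2.45 m/s, a = 0 m/s².
v = v₀ + at = 2.45 + (0)(10) = 2.45 m/s
Δx = v₀t + ½at² = 2.45·10 + 0.5·0·10² = 24.5 m

Phase 4 (decelerating): v₀ = 2.45 m/s, a = -1.2 m/s².
v = v₀ + at → t = (0 − 2.45) / -1.2 = 2.04 s
v² = v₀² + 2aΔx → Δx = (0² − 2.45²)/(2·-1.2) = 2.50 m
Total distance = 2.50 + 6.00 + 24.5 + 2.50 = 35.5 m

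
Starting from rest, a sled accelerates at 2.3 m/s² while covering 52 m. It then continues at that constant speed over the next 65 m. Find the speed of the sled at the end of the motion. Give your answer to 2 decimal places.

15.47 m/s

Phase 1 (accelerating): v₀ = 0 m/s, a = 2.3 m/s².
v² = v₀² + 2aΔx = 0² + 2·2.3·52 = 239 → v = 15.5 m/s
t = (v − v₀)/a = (15.5 − 0)/2.3 = 6.72 s

Phase 2 (constant speed): v₀ = 15.5 m/s, a = 0 m/s².
Constant speed: t = d/v = 65/15.5 = 4.20 s
Final speed = 15.5 m/s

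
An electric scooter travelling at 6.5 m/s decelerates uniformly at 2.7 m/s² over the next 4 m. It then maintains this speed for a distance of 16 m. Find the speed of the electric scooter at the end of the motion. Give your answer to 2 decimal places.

Phase 1 (decelerating): v₀ = 6.50 m/s, a = -2.7 m/s².
v² = v₀² + 2aΔx = 6.50² + 2·-2.7·4 = 20.6 → v = 4.54 m/s
t = (v − v₀)/a = (4.54 − 6.50)/-2.7 = 0.724 s

Phase 2 (constant speed): v₀ = 4.54 m/s, a = 0 m/s².
Constant speed: t = d/v = 16/4.54 = 3.52 s
Final speed = 4.54 m/s

4.54 m/s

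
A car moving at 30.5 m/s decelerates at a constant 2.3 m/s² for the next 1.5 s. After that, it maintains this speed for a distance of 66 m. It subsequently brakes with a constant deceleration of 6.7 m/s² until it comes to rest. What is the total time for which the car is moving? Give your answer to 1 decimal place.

Phase 1 (decelerating): v₀ = 30.5 m/s, a = -2.3 m/s².
v = v₀ + at = 30.5 + (-2.3)(1.5) = 27.1 m/s
Δx = v₀t + ½at² = 30.5·1.5 + 0.5·-2.3·1.5² = 43.2 m

Phase 2 (constant speed): v₀ = 27.1 m/s, a = 0 m/s².
Constant speed: t = d/v = 66/27.1 = 2.44 s

Phase 3 (decelerating): v₀ = 27.1 m/s, a = -6.7 m/s².
v = v₀ + at → t = (0 − 27.1) / -6.7 = 4.04 s
v² = v₀² + 2aΔx → Δx = (0² − 27.1²)/(2·-6.7) = 54.6 m
Total time = 1.50 + 2.44 + 4.04 = 7.98 s

8.0 s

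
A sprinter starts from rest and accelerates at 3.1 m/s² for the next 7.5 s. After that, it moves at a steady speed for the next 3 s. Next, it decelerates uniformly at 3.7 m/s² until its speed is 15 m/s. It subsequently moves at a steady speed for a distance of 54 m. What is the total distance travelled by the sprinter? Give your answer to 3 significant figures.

254 m

Phase 1 (accelerating): v₀ = 0 m/s, a = 3.1 m/s².
v = v₀ + at = 0 + (3.1)(7.5) = 23.2 m/s
Δx = v₀t + ½at² = 0·7.5 + 0.5·3.1·7.5² = 87.2 m

Phase 2 (constant speed): v₀ = 23.2 m/s, a = 0 m/s².
v = v₀ + at = 23.2 + (0)(3) = 23.2 m/s
Δx = v₀t + ½at² = 23.2·3 + 0.5·0·3² = 69.8 m

Phase 3 (decelerating): v₀ = 23.2 m/s, a = -3.7 m/s².
v = v₀ + at → t = (15 − 23.2) / -3.7 = 2.23 s
v² = v₀² + 2aΔx → Δx = (15² − 23.2²)/(2·-3.7) = 42.6 m

Phase 4 (constant speed): v₀ = 15.0 m/s, a = 0 m/s².
Constant speed: t = d/v = 54/15.0 = 3.60 s
Total distance = 87.2 + 69.8 + 42.6 + 54.0 = 254 m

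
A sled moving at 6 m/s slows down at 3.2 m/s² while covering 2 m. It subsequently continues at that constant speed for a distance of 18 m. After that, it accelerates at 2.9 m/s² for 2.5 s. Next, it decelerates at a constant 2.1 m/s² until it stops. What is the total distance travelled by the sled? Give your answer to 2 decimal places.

75.77 m

Phase 1 (decelerating): v₀ = 6.00 m/s, a = -3.2 m/s².
v² = v₀² + 2aΔx = 6.00² + 2·-3.2·2 = 23.2 → v = 4.82 m/s
t = (v − v₀)/a = (4.82 − 6.00)/-3.2 = 0.370 s

Phase 2 (constant speed): v₀ = 4.82 m/s, a = 0 m/s².
Constant speed: t = d/v = 18/4.82 = 3.74 s

Phase 3 (accelerating): v₀ = 4.82 m/s, a = 2.9 m/s².
v = v₀ + at = 4.82 + (2.9)(2.5) = 12.1 m/s
Δx = v₀t + ½at² = 4.82·2.5 + 0.5·2.9·2.5² = 21.1 m

Phase 4 (decelerating): v₀ = 12.1 m/s, a = -2.1 m/s².
v = v₀ + at → t = (0 − 12.1) / -2.1 = 5.75 s
v² = v₀² + 2aΔx → Δx = (0² − 12.1²)/(2·-2.1) = 34.7 m
Total distance = 2.00 + 18.0 + 21.1 + 34.7 = 75.8 m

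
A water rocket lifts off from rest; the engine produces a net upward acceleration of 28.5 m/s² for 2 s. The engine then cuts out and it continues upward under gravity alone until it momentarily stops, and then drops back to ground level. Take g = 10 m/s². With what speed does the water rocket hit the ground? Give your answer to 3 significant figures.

Phase 1 (powered ascent): v₀ = 0 m/s, a = 28.5 m/s².
v = v₀ + at = 0 + (28.5)(2) = 57.0 m/s
Δx = v₀t + ½at² = 0·2 + 0.5·28.5·2² = 57.0 m

Phase 2 (coasting upward): v₀ = 57.0 m/s, a = -10 m/s².
v = v₀ + at → t = (0 − 57.0) / -10 = 5.70 s
v² = v₀² + 2aΔx → Δx = (0² − 57.0²)/(2·-10) = 162 m

Phase 3 (free fall): v₀ = 0 m/s, a = -10 m/s².
Falls 219 m from rest: t = √(2·219/10) = 6.62 s; v = g·t = 66.2 m/s.
Impact speed = 66.2 m/s

66.2 m/s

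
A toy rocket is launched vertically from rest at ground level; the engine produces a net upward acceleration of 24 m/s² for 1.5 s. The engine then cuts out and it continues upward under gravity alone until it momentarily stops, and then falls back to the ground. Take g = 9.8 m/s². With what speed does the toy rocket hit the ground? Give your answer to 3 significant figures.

42.7 m/s

Phase 1 (powered ascent): v₀ = 0 m/s, a = 24 m/s².
v = v₀ + at = 0 + (24)(1.5) = 36.0 m/s
Δx = v₀t + ½at² = 0·1.5 + 0.5·24·1.5² = 27.0 m

Phase 2 (coasting upward): v₀ = 36.0 m/s, a = -9.8 m/s².
v = v₀ + at → t = (0 − 36.0) / -9.8 = 3.67 s
v² = v₀² + 2aΔx → Δx = (0² − 36.0²)/(2·-9.8) = 66.1 m

Phase 3 (free fall): v₀ = 0 m/s, a = -9.8 m/s².
Falls 93.1 m from rest: t = √(2·93.1/9.8) = 4.36 s; v = g·t = 42.7 m/s.
Impact speed = 42.7 m/s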